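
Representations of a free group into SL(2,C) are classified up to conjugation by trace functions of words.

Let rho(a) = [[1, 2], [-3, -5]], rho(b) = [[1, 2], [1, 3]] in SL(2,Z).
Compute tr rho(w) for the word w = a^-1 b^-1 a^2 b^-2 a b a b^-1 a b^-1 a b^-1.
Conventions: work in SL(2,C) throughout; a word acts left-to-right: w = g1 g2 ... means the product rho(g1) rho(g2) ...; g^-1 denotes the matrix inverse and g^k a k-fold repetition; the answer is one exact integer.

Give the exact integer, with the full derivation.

rho(a^-1) = [[-5, -2], [3, 1]]
... * rho(b^-1) = [[3, -2], [-1, 1]]  ->  [[-13, 8], [8, -5]]
... * rho(a) = [[1, 2], [-3, -5]]  ->  [[-37, -66], [23, 41]]
... * rho(a) = [[1, 2], [-3, -5]]  ->  [[161, 256], [-100, -159]]
... * rho(b^-1) = [[3, -2], [-1, 1]]  ->  [[227, -66], [-141, 41]]
... * rho(b^-1) = [[3, -2], [-1, 1]]  ->  [[747, -520], [-464, 323]]
... * rho(a) = [[1, 2], [-3, -5]]  ->  [[2307, 4094], [-1433, -2543]]
... * rho(b) = [[1, 2], [1, 3]]  ->  [[6401, 16896], [-3976, -10495]]
... * rho(a) = [[1, 2], [-3, -5]]  ->  [[-44287, -71678], [27509, 44523]]
... * rho(b^-1) = [[3, -2], [-1, 1]]  ->  [[-61183, 16896], [38004, -10495]]
... * rho(a) = [[1, 2], [-3, -5]]  ->  [[-111871, -206846], [69489, 128483]]
... * rho(b^-1) = [[3, -2], [-1, 1]]  ->  [[-128767, 16896], [79984, -10495]]
... * rho(a) = [[1, 2], [-3, -5]]  ->  [[-179455, -342014], [111469, 212443]]
... * rho(b^-1) = [[3, -2], [-1, 1]]  ->  [[-196351, 16896], [121964, -10495]]
tr = -196351 + -10495 = -206846

-206846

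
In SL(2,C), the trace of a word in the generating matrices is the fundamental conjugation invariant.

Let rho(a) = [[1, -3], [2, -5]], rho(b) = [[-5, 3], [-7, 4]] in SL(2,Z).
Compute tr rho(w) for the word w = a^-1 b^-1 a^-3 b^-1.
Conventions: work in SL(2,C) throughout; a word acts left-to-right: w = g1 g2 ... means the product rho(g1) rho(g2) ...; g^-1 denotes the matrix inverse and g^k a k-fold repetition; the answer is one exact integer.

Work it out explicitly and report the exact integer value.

38

rho(a^-1) = [[-5, 3], [-2, 1]]
... * rho(b^-1) = [[4, -3], [7, -5]]  ->  [[1, 0], [-1, 1]]
... * rho(a^-1) = [[-5, 3], [-2, 1]]  ->  [[-5, 3], [3, -2]]
... * rho(a^-1) = [[-5, 3], [-2, 1]]  ->  [[19, -12], [-11, 7]]
... * rho(a^-1) = [[-5, 3], [-2, 1]]  ->  [[-71, 45], [41, -26]]
... * rho(b^-1) = [[4, -3], [7, -5]]  ->  [[31, -12], [-18, 7]]
tr = 31 + 7 = 38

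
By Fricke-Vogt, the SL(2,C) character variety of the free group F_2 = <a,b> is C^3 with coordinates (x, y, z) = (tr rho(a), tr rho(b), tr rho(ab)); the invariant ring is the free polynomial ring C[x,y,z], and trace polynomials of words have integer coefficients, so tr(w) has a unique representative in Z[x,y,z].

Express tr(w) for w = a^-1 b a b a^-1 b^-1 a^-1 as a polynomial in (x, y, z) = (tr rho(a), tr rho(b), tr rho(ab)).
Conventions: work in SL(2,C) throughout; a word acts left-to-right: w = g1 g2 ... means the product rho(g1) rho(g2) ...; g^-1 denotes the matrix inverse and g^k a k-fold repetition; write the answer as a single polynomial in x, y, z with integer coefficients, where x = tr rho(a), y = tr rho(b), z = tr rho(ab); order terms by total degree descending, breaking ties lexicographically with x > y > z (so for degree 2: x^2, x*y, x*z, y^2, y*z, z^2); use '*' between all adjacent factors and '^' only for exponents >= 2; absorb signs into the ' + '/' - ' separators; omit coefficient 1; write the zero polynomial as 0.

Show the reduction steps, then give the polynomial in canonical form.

trace(b a b) = trace(b)*trace(a b) - trace(a) = y*z - x
trace(b a b a) = trace(a b)*trace(a b) - trace(1)   [split at repeated a] = z^2 - 2
trace(b a b a^-1) = trace(b a b)*trace(a) - trace(b a b a) = x*y*z - x^2 - z^2 + 2
apply: trace(a^-1 b a b a^-1) = trace(b a b a^-1)*trace(a) - trace(b a b) = x^2*y*z - x^3 - x*z^2 - y*z + 3*x
apply: trace(b^2 a b) = trace(b)*trace(a b^2) - trace(a b) = y^2*z - x*y - z
trace(a b a) = trace(a)*trace(b a) - trace(b) = x*z - y
trace(b^2 a b a) = trace(b)*trace(a b a b) - trace(a b a) = y*z^2 - x*z - y
trace(b a b a^-1 b) = trace(b^2 a b)*trace(a) - trace(b^2 a b a) = x*y^2*z - x^2*y - y*z^2 + y
apply: trace(b a b a b a) = trace(a b a b)*trace(a b) - trace(b a)   [split at repeated a] = z^3 - 3*z
trace(b a b a^-1 b a) = trace(b a b a b)*trace(a) - trace(b a b a b a) = x*y*z^2 - x^2*z - z^3 - x*y + 3*z
apply: trace(a^-1 b a b a^-1 b) = trace(b a b a^-1 b)*trace(a) - trace(b a b a^-1 b a) = x^2*y^2*z - x^3*y - 2*x*y*z^2 + x^2*z + z^3 + 2*x*y - 3*z
use: trace(b a b a^-1 b^-1 a^-1) = trace(a^-1 b a b a^-1)*trace(b) - trace(a^-1 b a b a^-1 b) = x*y*z^2 - x^2*z - y^2*z - z^3 + x*y + 3*z
trace(a^-1 b a b a^-1 b^-1 a^-1) = trace(b a b a^-1 b^-1 a^-1)*trace(a) - trace(b a b a^-1 b^-1) = x^2*y*z^2 - x^3*z - x*y^2*z - x*z^3 + x^2*y + 3*x*z - y

x^2*y*z^2 - x^3*z - x*y^2*z - x*z^3 + x^2*y + 3*x*z - y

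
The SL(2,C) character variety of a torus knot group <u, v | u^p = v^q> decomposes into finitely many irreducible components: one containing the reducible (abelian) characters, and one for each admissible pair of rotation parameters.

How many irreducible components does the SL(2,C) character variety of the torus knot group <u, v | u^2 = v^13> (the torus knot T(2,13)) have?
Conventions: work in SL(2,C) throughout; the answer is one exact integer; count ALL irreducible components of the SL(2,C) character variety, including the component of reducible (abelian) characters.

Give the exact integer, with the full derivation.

Gamma = < u, v | u^2 = v^13 > (torus knot T(2,13)); the central element u^2 = v^13 acts as +I or -I in any irreducible SL(2,C) representation.
This locks tr(u) to 2*cos(pi*alpha/2), alpha in 1..1, and tr(v) to 2*cos(pi*beta/13), beta in 1..12, on each component of irreducible characters.
The two central values (-1)^alpha I and (-1)^beta I must be the same matrix, so alpha and beta share a parity.
count pairs: odd alpha (1 choices) x odd beta (6), plus even alpha (0) x even beta (6): 1*6 + 0*6 = 6.
components with irreducible characters: 6; plus the single component of reducible (abelian) characters: total 7.

7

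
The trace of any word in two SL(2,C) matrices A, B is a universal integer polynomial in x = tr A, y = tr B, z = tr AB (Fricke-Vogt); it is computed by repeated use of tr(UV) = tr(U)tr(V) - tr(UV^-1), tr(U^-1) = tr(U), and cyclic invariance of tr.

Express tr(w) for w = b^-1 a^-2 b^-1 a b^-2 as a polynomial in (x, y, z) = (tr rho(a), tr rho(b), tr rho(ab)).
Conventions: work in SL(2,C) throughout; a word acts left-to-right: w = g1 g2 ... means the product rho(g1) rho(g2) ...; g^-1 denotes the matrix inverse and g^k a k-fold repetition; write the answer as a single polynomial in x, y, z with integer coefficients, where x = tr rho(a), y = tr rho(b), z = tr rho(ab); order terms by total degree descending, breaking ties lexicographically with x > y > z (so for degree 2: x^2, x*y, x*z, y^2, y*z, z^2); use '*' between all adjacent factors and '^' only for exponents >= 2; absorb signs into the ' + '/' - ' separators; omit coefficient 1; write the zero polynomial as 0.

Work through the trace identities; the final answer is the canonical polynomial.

apply: trace(b^-1) = trace(b) = y
trace(a b a) = trace(a) trace(b a) - trace(b) = x*z - y
trace(a b a b) = trace(b a) trace(b a) - trace(1)   [split at repeated b] = z^2 - 2
trace(b^-1 a b a) = trace(a b a) trace(b) - trace(a b a b) = x*y*z - y^2 - z^2 + 2
trace(a^-1 b^-1 a b) = trace(b^-1 a b) trace(a) - trace(b^-1 a b a) = -x*y*z + x^2 + y^2 + z^2 - 2
use: trace(b^-1 a^-1 b^-1 a) = trace(a^-1 b^-1 a) trace(b) - trace(a^-1 b^-1 a b) = x*y*z - x^2 - z^2 + 2
use: trace(a^-1 b^-1 a b^-2) = trace(b^-1 a^-1 b^-1 a) trace(b) - trace(b^-1 a^-1 b^-1 a b) = x*y^2*z - x^2*y - y*z^2 + y
trace(a b^-1) = trace(a) trace(b) - trace(a b) = x*y - z
use: trace(b^-1 a b^-1) = trace(a b^-1) trace(b) - trace(a) = x*y^2 - y*z - x
trace(b^-1 a b^-2) = trace(b^-1 a b^-1) trace(b) - trace(b^-1 a) = x*y^3 - y^2*z - 2*x*y + z
use: trace(b^-1 a^-2 b^-1 a b^-1) = trace(a^-1 b^-1 a b^-2) trace(a) - trace(a^-1 b^-1 a b^-2 a) = x^2*y^2*z - x^3*y - x*y^3 - x*y*z^2 + y^2*z + 3*x*y - z
trace(b^-1 a^-2 b^-1 a) = trace(a^-1 b^-1 a b^-1) trace(a) - trace(a^-1 b^-1 a b^-1 a) = x^2*y*z - x^3 - x*y^2 - x*z^2 + y*z + 3*x
use: trace(b^-1 a^-2 b^-1 a b^-2) = trace(b^-1 a^-2 b^-1 a b^-1) trace(b) - trace(b^-1 a^-2 b^-1 a) = x^2*y^3*z - x^3*y^2 - x*y^4 - x*y^2*z^2 - x^2*y*z + y^3*z + x^3 + 4*x*y^2 + x*z^2 - 2*y*z - 3*x

x^2*y^3*z - x^3*y^2 - x*y^4 - x*y^2*z^2 - x^2*y*z + y^3*z + x^3 + 4*x*y^2 + x*z^2 - 2*y*z - 3*x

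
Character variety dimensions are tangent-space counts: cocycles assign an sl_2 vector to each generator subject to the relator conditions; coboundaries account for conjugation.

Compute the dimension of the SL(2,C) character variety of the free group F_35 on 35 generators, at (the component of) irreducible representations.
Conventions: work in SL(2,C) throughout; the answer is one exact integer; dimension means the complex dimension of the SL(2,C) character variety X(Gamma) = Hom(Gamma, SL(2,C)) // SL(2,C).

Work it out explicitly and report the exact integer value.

Gamma = F_35 has 35 generators and no relators.
Z^1(Gamma, Ad rho) = (sl_2)^35: a cocycle is a free choice of one sl_2 vector per generator, so dim Z^1 = 3*35 = 105.
At an irreducible rho the centralizer of the image in sl_2 is 0, so the coboundary map sl_2 -> Z^1 is injective: dim B^1 = 3.
Therefore dim X = 105 - 3 = 102.

102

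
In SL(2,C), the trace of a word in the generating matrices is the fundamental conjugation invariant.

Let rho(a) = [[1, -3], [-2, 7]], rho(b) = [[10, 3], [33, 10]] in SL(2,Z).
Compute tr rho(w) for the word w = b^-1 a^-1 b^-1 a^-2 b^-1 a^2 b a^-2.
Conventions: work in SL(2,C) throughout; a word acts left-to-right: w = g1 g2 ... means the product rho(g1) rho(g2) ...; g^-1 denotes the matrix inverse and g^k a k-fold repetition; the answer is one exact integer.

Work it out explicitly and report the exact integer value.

rho(b^-1) = [[10, -3], [-33, 10]]
... * rho(a^-1) = [[7, 3], [2, 1]]  ->  [[64, 27], [-211, -89]]
... * rho(b^-1) = [[10, -3], [-33, 10]]  ->  [[-251, 78], [827, -257]]
... * rho(a^-1) = [[7, 3], [2, 1]]  ->  [[-1601, -675], [5275, 2224]]
... * rho(a^-1) = [[7, 3], [2, 1]]  ->  [[-12557, -5478], [41373, 18049]]
... * rho(b^-1) = [[10, -3], [-33, 10]]  ->  [[55204, -17109], [-181887, 56371]]
... * rho(a) = [[1, -3], [-2, 7]]  ->  [[89422, -285375], [-294629, 940258]]
... * rho(a) = [[1, -3], [-2, 7]]  ->  [[660172, -2265891], [-2175145, 7465693]]
... * rho(b) = [[10, 3], [33, 10]]  ->  [[-68172683, -20678394], [224616419, 68131495]]
... * rho(a^-1) = [[7, 3], [2, 1]]  ->  [[-518565569, -225196443], [1708577923, 741980752]]
... * rho(a^-1) = [[7, 3], [2, 1]]  ->  [[-4080351869, -1780893150], [13444006965, 5867714521]]
tr = -4080351869 + 5867714521 = 1787362652

1787362652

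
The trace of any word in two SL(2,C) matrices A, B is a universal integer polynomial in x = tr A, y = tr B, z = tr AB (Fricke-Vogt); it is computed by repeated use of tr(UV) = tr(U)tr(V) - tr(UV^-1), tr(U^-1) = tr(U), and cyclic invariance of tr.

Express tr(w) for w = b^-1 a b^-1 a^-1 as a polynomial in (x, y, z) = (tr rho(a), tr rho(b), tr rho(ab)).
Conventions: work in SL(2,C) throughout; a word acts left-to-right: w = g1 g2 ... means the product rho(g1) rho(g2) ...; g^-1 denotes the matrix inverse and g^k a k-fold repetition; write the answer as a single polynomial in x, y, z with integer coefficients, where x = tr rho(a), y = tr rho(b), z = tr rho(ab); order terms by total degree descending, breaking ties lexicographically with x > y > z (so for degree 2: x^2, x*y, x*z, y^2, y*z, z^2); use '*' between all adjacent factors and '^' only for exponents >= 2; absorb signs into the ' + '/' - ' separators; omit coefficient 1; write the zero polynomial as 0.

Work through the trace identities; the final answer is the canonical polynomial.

tr(a b^-1) = tr(a)*tr(b) - tr(a b)   [inverse elimination on b] = x*y - z
tr(b^-1 a b^-1) = tr(a b^-1)*tr(b) - tr(a)   [inverse elimination on b] = x*y^2 - y*z - x
tr(a^2) = tr(a)*tr(a) - tr(1)   [square of a] = x^2 - 2
tr(a^2 b) = tr(a)*tr(b a) - tr(b)   [square of a] = x*z - y
tr(a b^-1 a) = tr(a^2)*tr(b) - tr(a^2 b)   [inverse elimination on b] = x^2*y - x*z - y
tr(a b a b) = tr(b a)*tr(b a) - tr(1)   [split at a repeated b] = z^2 - 2
tr(a b^-1 a b) = tr(a b a)*tr(b) - tr(a b a b)   [inverse elimination on b] = x*y*z - y^2 - z^2 + 2
tr(b^-1 a b^-1 a) = tr(a b^-1 a)*tr(b) - tr(a b^-1 a b)   [inverse elimination on b] = x^2*y^2 - 2*x*y*z + z^2 - 2
tr(b^-1 a b^-1 a^-1) = tr(b^-1 a b^-1)*tr(a) - tr(b^-1 a b^-1 a)   [inverse elimination on a] = x*y*z - x^2 - z^2 + 2

x*y*z - x^2 - z^2 + 2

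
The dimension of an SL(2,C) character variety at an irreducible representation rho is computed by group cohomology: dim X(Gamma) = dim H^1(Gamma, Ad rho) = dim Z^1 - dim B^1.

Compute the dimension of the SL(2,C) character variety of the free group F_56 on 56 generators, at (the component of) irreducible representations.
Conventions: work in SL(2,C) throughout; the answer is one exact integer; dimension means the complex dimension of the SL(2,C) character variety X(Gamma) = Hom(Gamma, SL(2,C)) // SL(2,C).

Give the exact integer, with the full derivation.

165

Here Gamma is free of rank 56 — no relator constrains a cocycle.
So Z^1 = (sl_2)^56 in full: dim Z^1 = 168.
At an irreducible rho the centralizer of the image in sl_2 is 0, so the coboundary map sl_2 -> Z^1 is injective: dim B^1 = 3.
dim X = dim H^1 = dim Z^1 - dim B^1 = 168 - 3 = 165.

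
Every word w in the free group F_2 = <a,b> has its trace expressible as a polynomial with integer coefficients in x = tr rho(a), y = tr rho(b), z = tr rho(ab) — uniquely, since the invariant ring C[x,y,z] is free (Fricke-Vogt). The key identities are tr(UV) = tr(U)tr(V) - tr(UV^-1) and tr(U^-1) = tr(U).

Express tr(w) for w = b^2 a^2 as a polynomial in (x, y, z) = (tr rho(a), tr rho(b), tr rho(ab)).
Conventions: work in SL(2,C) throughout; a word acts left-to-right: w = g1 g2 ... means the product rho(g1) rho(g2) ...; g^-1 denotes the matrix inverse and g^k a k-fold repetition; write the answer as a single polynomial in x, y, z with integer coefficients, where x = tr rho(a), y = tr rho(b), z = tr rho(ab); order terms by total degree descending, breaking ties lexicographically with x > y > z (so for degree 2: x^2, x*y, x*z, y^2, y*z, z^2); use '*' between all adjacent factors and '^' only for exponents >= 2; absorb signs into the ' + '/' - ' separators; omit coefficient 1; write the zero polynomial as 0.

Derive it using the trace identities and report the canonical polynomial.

x*y*z - x^2 - y^2 + 2

trace(b^2 a) = trace(b) * trace(a b) - trace(a)  (reduce the b square) = y*z - x
trace(b^2) = trace(b) * trace(b) - trace(1)  (reduce the b square) = y^2 - 2
trace(b^2 a^2) = trace(a) * trace(b^2 a) - trace(b^2)  (reduce the a square) = x*y*z - x^2 - y^2 + 2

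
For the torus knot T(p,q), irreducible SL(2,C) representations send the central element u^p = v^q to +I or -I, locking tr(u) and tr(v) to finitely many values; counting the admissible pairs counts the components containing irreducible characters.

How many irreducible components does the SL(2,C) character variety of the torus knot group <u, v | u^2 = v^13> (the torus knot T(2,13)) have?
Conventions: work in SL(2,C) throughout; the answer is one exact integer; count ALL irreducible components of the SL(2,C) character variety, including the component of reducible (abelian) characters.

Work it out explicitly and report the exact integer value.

Gamma = < u, v | u^2 = v^13 > (torus knot T(2,13)); the central element u^2 = v^13 acts as +I or -I in any irreducible SL(2,C) representation.
So on each irreducible component the traces are pinned: tr(u) = 2*cos(pi*alpha/2) with 1 <= alpha <= 1, tr(v) = 2*cos(pi*beta/13) with 1 <= beta <= 12.
The two central values (-1)^alpha I and (-1)^beta I must be the same matrix, so alpha and beta share a parity.
Enumerate parity-matched pairs: 1*6 odd-odd plus 0*6 even-even gives 6.
That is 6 components of irreducible characters, and with the reducible (abelian) component the total is 7.

7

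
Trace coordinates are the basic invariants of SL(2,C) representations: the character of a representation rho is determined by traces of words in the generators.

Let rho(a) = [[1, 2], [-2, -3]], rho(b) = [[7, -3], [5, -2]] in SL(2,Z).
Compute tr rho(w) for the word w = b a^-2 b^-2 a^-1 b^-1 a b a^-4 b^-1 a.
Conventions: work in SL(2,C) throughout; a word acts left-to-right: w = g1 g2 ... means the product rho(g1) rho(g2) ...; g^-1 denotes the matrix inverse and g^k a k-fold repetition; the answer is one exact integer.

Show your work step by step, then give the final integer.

rho(b) = [[7, -3], [5, -2]]
... * rho(a^-1) = [[-3, -2], [2, 1]]  ->  [[-27, -17], [-19, -12]]
... * rho(a^-1) = [[-3, -2], [2, 1]]  ->  [[47, 37], [33, 26]]
... * rho(b^-1) = [[-2, 3], [-5, 7]]  ->  [[-279, 400], [-196, 281]]
... * rho(b^-1) = [[-2, 3], [-5, 7]]  ->  [[-1442, 1963], [-1013, 1379]]
... * rho(a^-1) = [[-3, -2], [2, 1]]  ->  [[8252, 4847], [5797, 3405]]
... * rho(b^-1) = [[-2, 3], [-5, 7]]  ->  [[-40739, 58685], [-28619, 41226]]
... * rho(a) = [[1, 2], [-2, -3]]  ->  [[-158109, -257533], [-111071, -180916]]
... * rho(b) = [[7, -3], [5, -2]]  ->  [[-2394428, 989393], [-1682077, 695045]]
... * rho(a^-1) = [[-3, -2], [2, 1]]  ->  [[9162070, 5778249], [6436321, 4059199]]
... * rho(a^-1) = [[-3, -2], [2, 1]]  ->  [[-15929712, -12545891], [-11190565, -8813443]]
... * rho(a^-1) = [[-3, -2], [2, 1]]  ->  [[22697354, 19313533], [15944809, 13567687]]
... * rho(a^-1) = [[-3, -2], [2, 1]]  ->  [[-29464996, -26081175], [-20699053, -18321931]]
... * rho(b^-1) = [[-2, 3], [-5, 7]]  ->  [[189335867, -270963213], [133007761, -190350676]]
... * rho(a) = [[1, 2], [-2, -3]]  ->  [[731262293, 1191561373], [513709113, 837067550]]
tr = 731262293 + 837067550 = 1568329843

1568329843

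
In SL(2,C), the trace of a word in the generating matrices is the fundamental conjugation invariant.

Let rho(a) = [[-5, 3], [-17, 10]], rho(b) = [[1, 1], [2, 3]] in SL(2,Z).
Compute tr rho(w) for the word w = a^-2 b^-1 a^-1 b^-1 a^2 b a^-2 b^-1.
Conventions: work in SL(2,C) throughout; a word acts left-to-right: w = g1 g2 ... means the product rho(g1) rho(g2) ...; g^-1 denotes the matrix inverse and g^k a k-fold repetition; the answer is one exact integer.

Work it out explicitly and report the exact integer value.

-1084546

rho(a^-1) = [[10, -3], [17, -5]]
... * rho(a^-1) = [[10, -3], [17, -5]]  ->  [[49, -15], [85, -26]]
... * rho(b^-1) = [[3, -1], [-2, 1]]  ->  [[177, -64], [307, -111]]
... * rho(a^-1) = [[10, -3], [17, -5]]  ->  [[682, -211], [1183, -366]]
... * rho(b^-1) = [[3, -1], [-2, 1]]  ->  [[2468, -893], [4281, -1549]]
... * rho(a) = [[-5, 3], [-17, 10]]  ->  [[2841, -1526], [4928, -2647]]
... * rho(a) = [[-5, 3], [-17, 10]]  ->  [[11737, -6737], [20359, -11686]]
... * rho(b) = [[1, 1], [2, 3]]  ->  [[-1737, -8474], [-3013, -14699]]
... * rho(a^-1) = [[10, -3], [17, -5]]  ->  [[-161428, 47581], [-280013, 82534]]
... * rho(a^-1) = [[10, -3], [17, -5]]  ->  [[-805403, 246379], [-1397052, 427369]]
... * rho(b^-1) = [[3, -1], [-2, 1]]  ->  [[-2908967, 1051782], [-5045894, 1824421]]
tr = -2908967 + 1824421 = -1084546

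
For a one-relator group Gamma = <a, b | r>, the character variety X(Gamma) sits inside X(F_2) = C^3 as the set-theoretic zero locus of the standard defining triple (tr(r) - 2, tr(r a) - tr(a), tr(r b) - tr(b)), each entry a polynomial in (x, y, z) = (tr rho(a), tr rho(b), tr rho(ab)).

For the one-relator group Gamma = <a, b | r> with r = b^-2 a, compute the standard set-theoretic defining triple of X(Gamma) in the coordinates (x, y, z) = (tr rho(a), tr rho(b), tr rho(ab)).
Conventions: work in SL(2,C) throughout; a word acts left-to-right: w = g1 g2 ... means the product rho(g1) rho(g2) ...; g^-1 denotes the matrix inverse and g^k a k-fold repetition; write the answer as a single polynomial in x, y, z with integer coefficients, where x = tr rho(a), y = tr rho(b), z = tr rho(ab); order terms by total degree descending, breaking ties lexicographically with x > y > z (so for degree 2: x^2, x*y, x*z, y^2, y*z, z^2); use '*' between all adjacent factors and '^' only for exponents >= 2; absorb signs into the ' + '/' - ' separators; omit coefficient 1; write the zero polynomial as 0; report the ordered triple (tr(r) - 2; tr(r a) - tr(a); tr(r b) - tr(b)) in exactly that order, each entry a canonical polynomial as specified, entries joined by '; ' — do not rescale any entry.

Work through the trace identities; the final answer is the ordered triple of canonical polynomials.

x*y^2 - y*z - x - 2; x^2*y^2 - x*y*z - x^2 - y^2 - x + 2; x*y - y - z

tr(b^-1 a) = tr(a) tr(b) - tr(a b)   [inverse elimination on b] = x*y - z
tr(b^-2 a) = tr(b^-1 a) tr(b) - tr(b^-1 a b)   [inverse elimination on b] = x*y^2 - y*z - x
tr(a^2) = tr(a) tr(a) - tr(1)  (reduce the a square) = x^2 - 2
tr(a^2 b) = tr(a) tr(b a) - tr(b)  (reduce the a square) = x*z - y
tr(a^2 b^-1) = tr(a^2) tr(b) - tr(a^2 b)  (eliminate b^-1) = x^2*y - x*z - y
tr(b^-2 a^2) = tr(a^2 b^-1) tr(b) - tr(a^2)  (eliminate b^-1) = x^2*y^2 - x*y*z - x^2 - y^2 + 2
assemble the triple (tr(r) - 2; tr(r a) - x; tr(r b) - y)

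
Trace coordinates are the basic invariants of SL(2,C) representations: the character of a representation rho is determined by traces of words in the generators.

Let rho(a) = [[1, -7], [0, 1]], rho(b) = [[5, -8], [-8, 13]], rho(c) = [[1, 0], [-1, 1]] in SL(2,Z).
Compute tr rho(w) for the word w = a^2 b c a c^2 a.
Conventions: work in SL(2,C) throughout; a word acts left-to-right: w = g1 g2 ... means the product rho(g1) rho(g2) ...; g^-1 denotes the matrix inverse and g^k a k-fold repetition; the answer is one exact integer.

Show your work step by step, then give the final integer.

rho(a) = [[1, -7], [0, 1]]
... * rho(a) = [[1, -7], [0, 1]]  ->  [[1, -14], [0, 1]]
... * rho(b) = [[5, -8], [-8, 13]]  ->  [[117, -190], [-8, 13]]
... * rho(c) = [[1, 0], [-1, 1]]  ->  [[307, -190], [-21, 13]]
... * rho(a) = [[1, -7], [0, 1]]  ->  [[307, -2339], [-21, 160]]
... * rho(c) = [[1, 0], [-1, 1]]  ->  [[2646, -2339], [-181, 160]]
... * rho(c) = [[1, 0], [-1, 1]]  ->  [[4985, -2339], [-341, 160]]
... * rho(a) = [[1, -7], [0, 1]]  ->  [[4985, -37234], [-341, 2547]]
tr = 4985 + 2547 = 7532

7532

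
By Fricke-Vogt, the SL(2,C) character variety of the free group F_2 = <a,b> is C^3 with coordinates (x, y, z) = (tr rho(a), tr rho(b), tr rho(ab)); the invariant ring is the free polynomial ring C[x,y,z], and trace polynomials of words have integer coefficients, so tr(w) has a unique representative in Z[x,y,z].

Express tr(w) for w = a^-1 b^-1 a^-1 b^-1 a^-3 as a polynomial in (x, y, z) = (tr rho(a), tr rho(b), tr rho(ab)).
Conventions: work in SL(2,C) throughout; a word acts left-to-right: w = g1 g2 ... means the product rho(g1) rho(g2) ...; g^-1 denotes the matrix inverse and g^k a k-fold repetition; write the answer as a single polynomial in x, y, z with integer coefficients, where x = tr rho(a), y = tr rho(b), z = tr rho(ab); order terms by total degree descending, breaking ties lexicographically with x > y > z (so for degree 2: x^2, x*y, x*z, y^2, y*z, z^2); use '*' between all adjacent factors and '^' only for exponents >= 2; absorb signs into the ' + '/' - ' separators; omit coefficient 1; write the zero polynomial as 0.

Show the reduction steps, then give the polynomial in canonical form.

trace(a^-1) = trace(a) = x
trace(a^-2) = trace(a^-1) * trace(a) - trace(1) = x^2 - 2
trace(b a^-1) = trace(b) * trace(a) - trace(b a) = x*y - z
trace(a^-2 b) = trace(b a^-1) * trace(a) - trace(b) = x^2*y - x*z - y
trace(a^-1 b^-1 a^-1) = trace(a^-2) * trace(b) - trace(a^-2 b) = x*z - y
trace(b a b) = trace(b) * trace(a b) - trace(a) = y*z - x
trace(b a b a) = trace(a b) * trace(a b) - trace(1)   [split at repeated a] = z^2 - 2
trace(a b a^-1 b) = trace(b a b) * trace(a) - trace(b a b a) = x*y*z - x^2 - z^2 + 2
trace(b a^-1 b^-1 a) = trace(a b a^-1) * trace(b) - trace(a b a^-1 b) = -x*y*z + x^2 + y^2 + z^2 - 2
trace(a^-1 b^-1 a^-1 b) = trace(b a^-1 b^-1) * trace(a) - trace(b a^-1 b^-1 a) = x*y*z - y^2 - z^2 + 2
trace(a^-1 b^-1 a^-1 b^-1) = trace(a^-1 b^-1 a^-1) * trace(b) - trace(a^-1 b^-1 a^-1 b) = z^2 - 2
trace(a^-2 b^-1 a^-1 b^-1) = trace(a^-1 b^-1 a^-1 b^-1) * trace(a) - trace(a^-1 b^-1 a^-1 b^-1 a) = x*z^2 - y*z - x
trace(a^-3 b^-1 a^-1 b^-1) = trace(a^-2 b^-1 a^-1 b^-1) * trace(a) - trace(a^-2 b^-1 a^-1 b^-1 a) = x^2*z^2 - x*y*z - x^2 - z^2 + 2
trace(a^-1 b^-1 a^-1 b^-1 a^-3) = trace(a^-3 b^-1 a^-1 b^-1) * trace(a) - trace(a^-3 b^-1 a^-1 b^-1 a) = x^3*z^2 - x^2*y*z - x^3 - 2*x*z^2 + y*z + 3*x

x^3*z^2 - x^2*y*z - x^3 - 2*x*z^2 + y*z + 3*x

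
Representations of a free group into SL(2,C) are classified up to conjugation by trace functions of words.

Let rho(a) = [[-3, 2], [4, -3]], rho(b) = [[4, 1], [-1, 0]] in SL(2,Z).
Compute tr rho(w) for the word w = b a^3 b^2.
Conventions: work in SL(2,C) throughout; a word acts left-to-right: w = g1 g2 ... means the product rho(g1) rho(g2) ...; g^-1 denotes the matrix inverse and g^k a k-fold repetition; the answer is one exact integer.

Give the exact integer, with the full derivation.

-4098

rho(b) = [[4, 1], [-1, 0]]
... * rho(a) = [[-3, 2], [4, -3]]  ->  [[-8, 5], [3, -2]]
... * rho(a) = [[-3, 2], [4, -3]]  ->  [[44, -31], [-17, 12]]
... * rho(a) = [[-3, 2], [4, -3]]  ->  [[-256, 181], [99, -70]]
... * rho(b) = [[4, 1], [-1, 0]]  ->  [[-1205, -256], [466, 99]]
... * rho(b) = [[4, 1], [-1, 0]]  ->  [[-4564, -1205], [1765, 466]]
tr = -4564 + 466 = -4098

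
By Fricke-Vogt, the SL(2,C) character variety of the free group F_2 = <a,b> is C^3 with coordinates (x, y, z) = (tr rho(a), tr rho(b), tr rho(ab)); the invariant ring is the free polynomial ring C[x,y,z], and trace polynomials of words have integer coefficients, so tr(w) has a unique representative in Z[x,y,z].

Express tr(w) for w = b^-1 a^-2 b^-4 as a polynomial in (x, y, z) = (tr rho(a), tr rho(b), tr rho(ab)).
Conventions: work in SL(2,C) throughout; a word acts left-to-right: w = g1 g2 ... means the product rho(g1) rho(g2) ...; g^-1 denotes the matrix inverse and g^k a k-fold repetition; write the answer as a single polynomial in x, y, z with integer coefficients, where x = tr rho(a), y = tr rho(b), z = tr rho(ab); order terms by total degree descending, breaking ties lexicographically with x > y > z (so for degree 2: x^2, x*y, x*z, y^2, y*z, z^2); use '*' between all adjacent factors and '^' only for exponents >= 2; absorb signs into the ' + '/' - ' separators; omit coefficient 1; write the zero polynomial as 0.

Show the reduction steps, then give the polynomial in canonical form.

trace(b^-1) = trace(b) = y
and trace(b^-1 a) = trace(a)*trace(b) - trace(a b)   [inverse elimination on b] = x*y - z
trace(b^-1 a^-1) = trace(b^-1)*trace(a) - trace(b^-1 a)   [inverse elimination on a] = z
trace(b^-2 a^-1) = trace(b^-1 a^-1)*trace(b) - trace(b^-1 a^-1 b)   [inverse elimination on b] = y*z - x
trace(b^-3 a^-1) = trace(b^-2 a^-1)*trace(b) - trace(b^-2 a^-1 b)   [inverse elimination on b] = y^2*z - x*y - z
and trace(b^-2) = trace(b^-1)*trace(b) - trace(1)   [inverse elimination on b] = y^2 - 2
and trace(b^-3) = trace(b^-2)*trace(b) - trace(b^-1)   [inverse elimination on b] = y^3 - 3*y
next, trace(b^-3 a^-2) = trace(b^-3 a^-1)*trace(a) - trace(b^-3)   [inverse elimination on a] = x*y^2*z - x^2*y - y^3 - x*z + 3*y
and trace(b^-2 a^-2) = trace(a^-1 b^-2)*trace(a) - trace(a^-1 b^-2 a)   [inverse elimination on a] = x*y*z - x^2 - y^2 + 2
and trace(b^-3 a^-2 b^-1) = trace(b^-3 a^-2)*trace(b) - trace(b^-3 a^-2 b)   [inverse elimination on b] = x*y^3*z - x^2*y^2 - y^4 - 2*x*y*z + x^2 + 4*y^2 - 2
and trace(b^-1 a^-2 b^-4) = trace(b^-3 a^-2 b^-1)*trace(b) - trace(b^-3 a^-2)   [inverse elimination on b] = x*y^4*z - x^2*y^3 - y^5 - 3*x*y^2*z + 2*x^2*y + 5*y^3 + x*z - 5*y

x*y^4*z - x^2*y^3 - y^5 - 3*x*y^2*z + 2*x^2*y + 5*y^3 + x*z - 5*y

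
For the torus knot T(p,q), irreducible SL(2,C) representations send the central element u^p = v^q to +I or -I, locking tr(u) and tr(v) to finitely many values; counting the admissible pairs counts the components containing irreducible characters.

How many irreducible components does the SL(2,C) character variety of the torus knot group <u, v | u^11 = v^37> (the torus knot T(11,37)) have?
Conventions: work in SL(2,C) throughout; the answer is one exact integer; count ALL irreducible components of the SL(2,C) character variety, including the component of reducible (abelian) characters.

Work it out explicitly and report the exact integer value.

In the torus knot group T(11,37), u^11 = v^37 is central, so an irreducible representation sends it to +I or -I (Schur).
This locks tr(u) to 2*cos(pi*alpha/11), alpha in 1..10, and tr(v) to 2*cos(pi*beta/37), beta in 1..36, on each component of irreducible characters.
Consistency of u^11 = (-1)^alpha I with v^37 = (-1)^beta I forces alpha = beta (mod 2).
count pairs: odd alpha (5 choices) x odd beta (18), plus even alpha (5) x even beta (18): 5*18 + 5*18 = 180.
That is 180 components of irreducible characters, and with the reducible (abelian) component the total is 181.

181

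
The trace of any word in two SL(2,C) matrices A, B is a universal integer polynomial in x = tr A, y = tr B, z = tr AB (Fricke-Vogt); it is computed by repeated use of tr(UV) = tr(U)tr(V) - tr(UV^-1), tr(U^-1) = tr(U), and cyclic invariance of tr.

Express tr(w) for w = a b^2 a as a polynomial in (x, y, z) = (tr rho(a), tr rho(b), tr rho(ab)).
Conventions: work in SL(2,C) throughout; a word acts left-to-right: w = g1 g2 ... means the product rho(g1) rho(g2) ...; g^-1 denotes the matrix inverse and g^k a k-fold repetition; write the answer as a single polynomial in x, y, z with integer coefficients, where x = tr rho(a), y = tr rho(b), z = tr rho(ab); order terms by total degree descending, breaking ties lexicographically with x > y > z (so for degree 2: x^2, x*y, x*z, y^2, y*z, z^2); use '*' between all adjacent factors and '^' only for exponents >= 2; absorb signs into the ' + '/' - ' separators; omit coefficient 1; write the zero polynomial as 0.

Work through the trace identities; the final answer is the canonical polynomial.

x*y*z - x^2 - y^2 + 2

trace(a^2 b) = trace(a) * trace(b a) - trace(b)  (reduce the a square) = x*z - y
and trace(a^2) = trace(a) * trace(a) - trace(1)  (reduce the a square) = x^2 - 2
and trace(a b^2 a) = trace(b) * trace(a^2 b) - trace(a^2)  (reduce the b square) = x*y*z - x^2 - y^2 + 2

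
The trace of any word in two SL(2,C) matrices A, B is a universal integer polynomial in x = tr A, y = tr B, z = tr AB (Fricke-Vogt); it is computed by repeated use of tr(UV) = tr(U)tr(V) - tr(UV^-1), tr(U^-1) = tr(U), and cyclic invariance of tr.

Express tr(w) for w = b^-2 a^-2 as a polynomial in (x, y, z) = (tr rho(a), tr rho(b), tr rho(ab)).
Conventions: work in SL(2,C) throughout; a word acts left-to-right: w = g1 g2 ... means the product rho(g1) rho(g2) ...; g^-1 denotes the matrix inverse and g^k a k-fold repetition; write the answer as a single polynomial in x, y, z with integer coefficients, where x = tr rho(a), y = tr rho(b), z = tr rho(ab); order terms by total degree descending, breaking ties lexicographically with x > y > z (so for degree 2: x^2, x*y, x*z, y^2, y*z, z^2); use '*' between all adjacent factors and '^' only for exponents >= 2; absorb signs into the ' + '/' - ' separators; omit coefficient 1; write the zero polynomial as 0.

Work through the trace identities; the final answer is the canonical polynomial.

x*y*z - x^2 - y^2 + 2

trace(a^-1) = trace(a) = x
trace(a^-1 b) = trace(b) * trace(a) - trace(b a)  (eliminate a^-1) = x*y - z
trace(a^-1 b^-1) = trace(a^-1) * trace(b) - trace(a^-1 b)  (eliminate b^-1) = z
trace(a^-2 b^-1) = trace(a^-1 b^-1) * trace(a) - trace(a^-1 b^-1 a)  (eliminate a^-1) = x*z - y
trace(a^-2) = trace(a^-1) * trace(a) - trace(1)  (eliminate a^-1) = x^2 - 2
trace(b^-2 a^-2) = trace(a^-2 b^-1) * trace(b) - trace(a^-2)  (eliminate b^-1) = x*y*z - x^2 - y^2 + 2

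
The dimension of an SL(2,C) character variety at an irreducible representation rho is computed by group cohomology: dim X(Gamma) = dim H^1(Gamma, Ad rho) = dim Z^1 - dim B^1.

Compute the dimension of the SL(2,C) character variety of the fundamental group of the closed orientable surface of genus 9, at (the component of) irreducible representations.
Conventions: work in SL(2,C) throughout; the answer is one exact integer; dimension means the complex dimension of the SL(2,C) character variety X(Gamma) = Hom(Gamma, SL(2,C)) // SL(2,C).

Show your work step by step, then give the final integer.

48

Gamma = pi_1(Sigma_9) = < a_1, b_1, ..., a_9, b_9 | prod [a_i, b_i] > has 2g = 18 generators and 1 relator.
Before the relator condition, cocycle space has dim 3*18 = 54.
At an irreducible rho, H^2 = coker(d_2) vanishes (Poincare duality: H^2 is dual to H^0 = invariants = 0), so d_2 is surjective onto sl_2 and dim Z^1 = 54 - 3 = 51.
Coboundaries contribute dim B^1 = 3 (injective at irreducible rho).
Hence dim X = 51 - 3 = 48.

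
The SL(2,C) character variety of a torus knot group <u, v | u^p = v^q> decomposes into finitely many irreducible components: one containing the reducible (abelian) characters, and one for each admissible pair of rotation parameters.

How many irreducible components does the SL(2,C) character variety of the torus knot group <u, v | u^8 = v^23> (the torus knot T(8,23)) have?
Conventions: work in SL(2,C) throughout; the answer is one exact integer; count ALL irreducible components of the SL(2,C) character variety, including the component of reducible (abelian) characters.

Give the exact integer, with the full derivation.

For T(8,23): irreducibility forces the central element u^8 = v^23 to one of +I, -I.
This locks tr(u) to 2*cos(pi*alpha/8), alpha in 1..7, and tr(v) to 2*cos(pi*beta/23), beta in 1..22, on each component of irreducible characters.
u^8 = (-1)^alpha I and v^23 = (-1)^beta I must agree, so alpha and beta have equal parity.
Enumerate parity-matched pairs: 4*11 odd-odd plus 3*11 even-even gives 77.
That is 77 components of irreducible characters, and with the reducible (abelian) component the total is 78.

78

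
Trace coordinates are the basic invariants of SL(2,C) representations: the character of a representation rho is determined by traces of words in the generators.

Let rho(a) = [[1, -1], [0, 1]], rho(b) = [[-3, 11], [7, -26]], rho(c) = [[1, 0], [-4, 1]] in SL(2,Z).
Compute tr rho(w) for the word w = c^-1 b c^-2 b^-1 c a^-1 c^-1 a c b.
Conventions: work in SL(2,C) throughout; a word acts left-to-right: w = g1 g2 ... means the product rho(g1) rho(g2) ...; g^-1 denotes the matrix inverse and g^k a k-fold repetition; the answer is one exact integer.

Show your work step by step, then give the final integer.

rho(c^-1) = [[1, 0], [4, 1]]
... * rho(b) = [[-3, 11], [7, -26]]  ->  [[-3, 11], [-5, 18]]
... * rho(c^-1) = [[1, 0], [4, 1]]  ->  [[41, 11], [67, 18]]
... * rho(c^-1) = [[1, 0], [4, 1]]  ->  [[85, 11], [139, 18]]
... * rho(b^-1) = [[-26, -11], [-7, -3]]  ->  [[-2287, -968], [-3740, -1583]]
... * rho(c) = [[1, 0], [-4, 1]]  ->  [[1585, -968], [2592, -1583]]
... * rho(a^-1) = [[1, 1], [0, 1]]  ->  [[1585, 617], [2592, 1009]]
... * rho(c^-1) = [[1, 0], [4, 1]]  ->  [[4053, 617], [6628, 1009]]
... * rho(a) = [[1, -1], [0, 1]]  ->  [[4053, -3436], [6628, -5619]]
... * rho(c) = [[1, 0], [-4, 1]]  ->  [[17797, -3436], [29104, -5619]]
... * rho(b) = [[-3, 11], [7, -26]]  ->  [[-77443, 285103], [-126645, 466238]]
tr = -77443 + 466238 = 388795

388795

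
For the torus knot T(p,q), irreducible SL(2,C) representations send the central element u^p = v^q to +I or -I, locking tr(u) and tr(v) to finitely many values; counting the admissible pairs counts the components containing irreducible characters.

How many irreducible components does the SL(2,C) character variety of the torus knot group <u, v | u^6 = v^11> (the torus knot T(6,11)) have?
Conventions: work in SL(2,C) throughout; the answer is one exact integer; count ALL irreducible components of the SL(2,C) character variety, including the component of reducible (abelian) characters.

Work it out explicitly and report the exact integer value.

In the torus knot group T(6,11), u^6 = v^11 is central, so an irreducible representation sends it to +I or -I (Schur).
On an irreducible component, tr(u) is locked at 2*cos(pi*alpha/6) for some alpha in 1..5, and tr(v) at 2*cos(pi*beta/11) for some beta in 1..10.
u^6 = (-1)^alpha I and v^11 = (-1)^beta I must agree, so alpha and beta have equal parity.
count pairs: odd alpha (3 choices) x odd beta (5), plus even alpha (2) x even beta (5): 3*5 + 2*5 = 25.
That is 25 components of irreducible characters, and with the reducible (abelian) component the total is 26.

26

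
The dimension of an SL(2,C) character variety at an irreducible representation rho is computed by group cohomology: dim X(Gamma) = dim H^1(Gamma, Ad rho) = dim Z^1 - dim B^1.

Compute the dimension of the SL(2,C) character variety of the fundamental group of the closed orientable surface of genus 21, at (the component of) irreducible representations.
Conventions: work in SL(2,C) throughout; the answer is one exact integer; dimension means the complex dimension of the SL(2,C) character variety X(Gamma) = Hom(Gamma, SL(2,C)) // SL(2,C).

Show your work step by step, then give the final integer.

pi_1 of the closed genus-21 surface has 42 generators bound by the single product-of-commutators relator.
Before the relator condition, cocycle space has dim 3*42 = 126.
At an irreducible rho, H^2 = coker(d_2) vanishes (Poincare duality: H^2 is dual to H^0 = invariants = 0), so d_2 is surjective onto sl_2 and dim Z^1 = 126 - 3 = 123.
dim B^1 = 3 (coboundaries, injective at irreducible rho).
Hence dim X = 123 - 3 = 120.

120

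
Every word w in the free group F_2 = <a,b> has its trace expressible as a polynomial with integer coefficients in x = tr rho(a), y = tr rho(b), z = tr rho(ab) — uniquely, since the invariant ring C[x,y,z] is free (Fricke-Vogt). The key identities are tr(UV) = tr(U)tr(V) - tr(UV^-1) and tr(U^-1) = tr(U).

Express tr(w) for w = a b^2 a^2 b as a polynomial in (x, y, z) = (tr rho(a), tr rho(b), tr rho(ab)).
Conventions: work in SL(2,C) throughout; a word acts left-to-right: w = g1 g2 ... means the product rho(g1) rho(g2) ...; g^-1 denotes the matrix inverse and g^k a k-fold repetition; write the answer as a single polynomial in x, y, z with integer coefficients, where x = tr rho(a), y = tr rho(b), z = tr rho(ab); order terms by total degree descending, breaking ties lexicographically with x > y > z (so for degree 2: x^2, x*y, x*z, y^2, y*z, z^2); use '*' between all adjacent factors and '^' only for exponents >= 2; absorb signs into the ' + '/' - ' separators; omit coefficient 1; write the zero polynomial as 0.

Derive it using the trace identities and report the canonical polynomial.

use: tr(b a b a) = tr(b a) tr(b a) - tr(1)   [split at a repeated b] = z^2 - 2
use: tr(b a b) = tr(b) tr(a b) - tr(a)   [square of b] = y*z - x
use: tr(a^2 b a b) = tr(a) tr(b a b a) - tr(b a b)   [square of a] = x*z^2 - y*z - x
tr(b a^2) = tr(a) tr(b a) - tr(b)   [square of a] = x*z - y
tr(a^2 b a) = tr(a) tr(b a^2) - tr(b a)   [square of a] = x^2*z - x*y - z
tr(a b^2 a^2 b) = tr(b) tr(a^2 b a b) - tr(a^2 b a)   [square of b] = x*y*z^2 - x^2*z - y^2*z + z

x*y*z^2 - x^2*z - y^2*z + z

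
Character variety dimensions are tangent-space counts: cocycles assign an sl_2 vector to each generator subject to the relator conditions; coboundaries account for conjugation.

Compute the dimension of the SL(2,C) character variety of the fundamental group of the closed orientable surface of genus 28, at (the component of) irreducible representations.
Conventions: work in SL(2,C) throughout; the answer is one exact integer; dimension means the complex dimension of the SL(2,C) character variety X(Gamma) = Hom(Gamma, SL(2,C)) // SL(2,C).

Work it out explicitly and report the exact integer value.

162

The genus-28 surface group: 2g = 56 generators, one relator prod [a_i, b_i].
Before the relator condition, cocycle space has dim 3*56 = 168.
At an irreducible rho, H^2 = coker(d_2) vanishes (Poincare duality: H^2 is dual to H^0 = invariants = 0), so d_2 is surjective onto sl_2 and dim Z^1 = 168 - 3 = 165.
Coboundaries contribute dim B^1 = 3 (injective at irreducible rho).
Hence dim X = 165 - 3 = 162.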